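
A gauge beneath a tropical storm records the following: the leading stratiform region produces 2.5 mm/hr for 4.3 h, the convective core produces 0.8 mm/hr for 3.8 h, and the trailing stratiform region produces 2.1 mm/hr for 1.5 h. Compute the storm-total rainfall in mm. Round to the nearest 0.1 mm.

total ≈ 16.9 mm

Total = Σ Rᵢ Δtᵢ = 2.5 × 4.3 + 0.8 × 3.8 + 2.1 × 1.5
      = 10.75 + 3.04 + 3.15 = 16.9 mm.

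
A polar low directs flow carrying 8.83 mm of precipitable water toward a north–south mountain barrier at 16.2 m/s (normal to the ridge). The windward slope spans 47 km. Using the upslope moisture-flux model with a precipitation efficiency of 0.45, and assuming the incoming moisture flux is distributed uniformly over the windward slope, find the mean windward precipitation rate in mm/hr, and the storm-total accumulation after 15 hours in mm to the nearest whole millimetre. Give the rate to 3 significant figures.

Incoming column moisture flux per unit ridge length: F = V × PW = 16.2 × 8.83 = 143.046 mm·m/s.
Spread over the 47 km slope with efficiency ε = 0.45: R = ε·F/W = 0.45 × 143.046 / 47000 m = 1.370e-03 mm/s.
R = 1.370e-03 × 3600 = 4.93 mm/hr.
Over 15 h: total = 4.93 × 15 = 73.95 ≈ 74 mm.

R ≈ 4.93 mm/hr; total ≈ 74 mm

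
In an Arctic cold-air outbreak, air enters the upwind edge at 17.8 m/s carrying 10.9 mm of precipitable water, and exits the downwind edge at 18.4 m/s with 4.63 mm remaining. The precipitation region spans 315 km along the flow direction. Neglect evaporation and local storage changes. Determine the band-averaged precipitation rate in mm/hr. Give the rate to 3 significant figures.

Column moisture flux per unit crosswind length is F = V × PW.
Inflow: F_in = 17.8 × 10.9 = 194.02 mm·m/s
Outflow: F_out = 18.4 × 4.63 = 85.192 mm·m/s
Steady-state rate R = (F_in − F_out)/L = (194.02 − 85.192) / 315000 m = 3.455e-04 mm/s.
R = 3.455e-04 × 3600 = 1.24 mm/hr.

R ≈ 1.24 mm/hr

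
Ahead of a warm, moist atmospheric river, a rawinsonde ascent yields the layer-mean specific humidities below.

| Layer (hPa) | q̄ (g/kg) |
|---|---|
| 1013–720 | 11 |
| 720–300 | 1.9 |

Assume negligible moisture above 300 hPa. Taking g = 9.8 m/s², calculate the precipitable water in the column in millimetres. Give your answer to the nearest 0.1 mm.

Precipitable water is the column-integrated vapour mass per unit area: PW = (1/g) Σ q̄ Δp, with q in kg/kg and Δp in Pa (1 kg/m² of water = 1 mm).
Layer 1013–720 hPa: Δp = 293 hPa = 29300 Pa, q̄ = 0.011 kg/kg → 0.011 × 29300 / 9.8 = 32.89 mm
Layer 720–300 hPa: Δp = 420 hPa = 42000 Pa, q̄ = 0.0019 kg/kg → 0.0019 × 42000 / 9.8 = 8.14 mm
PW = 32.89 + 8.14 = 41.03 ≈ 41.0 mm.

PW ≈ 41.0 mm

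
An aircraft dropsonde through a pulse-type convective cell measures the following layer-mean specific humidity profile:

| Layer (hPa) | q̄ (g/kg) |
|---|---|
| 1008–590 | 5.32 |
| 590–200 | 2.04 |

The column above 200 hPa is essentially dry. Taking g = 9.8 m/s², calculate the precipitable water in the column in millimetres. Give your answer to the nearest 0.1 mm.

PW ≈ 30.8 mm

Precipitable water is the column-integrated vapour mass per unit area: PW = (1/g) Σ q̄ Δp, with q in kg/kg and Δp in Pa (1 kg/m² of water = 1 mm).
Layer 1008–590 hPa: Δp = 418 hPa = 41800 Pa, q̄ = 0.00532 kg/kg → 0.00532 × 41800 / 9.8 = 22.69 mm
Layer 590–200 hPa: Δp = 390 hPa = 39000 Pa, q̄ = 0.00204 kg/kg → 0.00204 × 39000 / 9.8 = 8.12 mm
PW = 22.69 + 8.12 = 30.81 ≈ 30.8 mm.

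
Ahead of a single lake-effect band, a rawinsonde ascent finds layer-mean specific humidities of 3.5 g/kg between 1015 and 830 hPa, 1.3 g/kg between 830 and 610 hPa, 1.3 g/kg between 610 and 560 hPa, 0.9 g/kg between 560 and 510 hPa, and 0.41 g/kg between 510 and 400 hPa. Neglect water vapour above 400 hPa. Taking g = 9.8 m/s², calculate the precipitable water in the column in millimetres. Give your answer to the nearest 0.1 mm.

Precipitable water is the column-integrated vapour mass per unit area: PW = (1/g) Σ q̄ Δp, with q in kg/kg and Δp in Pa (1 kg/m² of water = 1 mm).
Layer 1015–830 hPa: Δp = 185 hPa = 18500 Pa, q̄ = 0.0035 kg/kg → 0.0035 × 18500 / 9.8 = 6.61 mm
Layer 830–610 hPa: Δp = 220 hPa = 22000 Pa, q̄ = 0.0013 kg/kg → 0.0013 × 22000 / 9.8 = 2.92 mm
Layer 610–560 hPa: Δp = 50 hPa = 5000 Pa, q̄ = 0.0013 kg/kg → 0.0013 × 5000 / 9.8 = 0.66 mm
Layer 560–510 hPa: Δp = 50 hPa = 5000 Pa, q̄ = 0.0009 kg/kg → 0.0009 × 5000 / 9.8 = 0.46 mm
Layer 510–400 hPa: Δp = 110 hPa = 11000 Pa, q̄ = 0.00041 kg/kg → 0.00041 × 11000 / 9.8 = 0.46 mm
PW = 6.61 + 2.92 + 0.66 + 0.46 + 0.46 = 11.11 ≈ 11.1 mm.

PW ≈ 11.1 mm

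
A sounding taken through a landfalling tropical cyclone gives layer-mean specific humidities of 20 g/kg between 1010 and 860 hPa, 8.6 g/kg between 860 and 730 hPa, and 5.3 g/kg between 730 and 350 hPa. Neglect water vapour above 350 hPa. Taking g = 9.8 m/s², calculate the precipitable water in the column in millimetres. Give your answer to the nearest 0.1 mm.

Precipitable water is the column-integrated vapour mass per unit area: PW = (1/g) Σ q̄ Δp, with q in kg/kg and Δp in Pa (1 kg/m² of water = 1 mm).
Layer 1010–860 hPa: Δp = 150 hPa = 15000 Pa, q̄ = 0.02 kg/kg → 0.02 × 15000 / 9.8 = 30.61 mm
Layer 860–730 hPa: Δp = 130 hPa = 13000 Pa, q̄ = 0.0086 kg/kg → 0.0086 × 13000 / 9.8 = 11.41 mm
Layer 730–350 hPa: Δp = 380 hPa = 38000 Pa, q̄ = 0.0053 kg/kg → 0.0053 × 38000 / 9.8 = 20.55 mm
PW = 30.61 + 11.41 + 20.55 = 62.57 ≈ 62.6 mm.

PW ≈ 62.6 mm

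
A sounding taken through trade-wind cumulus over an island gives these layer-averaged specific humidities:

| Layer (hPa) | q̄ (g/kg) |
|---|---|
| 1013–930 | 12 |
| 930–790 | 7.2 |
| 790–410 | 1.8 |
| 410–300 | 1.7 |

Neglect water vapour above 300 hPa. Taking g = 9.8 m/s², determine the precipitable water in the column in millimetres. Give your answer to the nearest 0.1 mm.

PW ≈ 29.3 mm

Precipitable water is the column-integrated vapour mass per unit area: PW = (1/g) Σ q̄ Δp, with q in kg/kg and Δp in Pa (1 kg/m² of water = 1 mm).
Layer 1013–930 hPa: Δp = 83 hPa = 8300 Pa, q̄ = 0.012 kg/kg → 0.012 × 8300 / 9.8 = 10.16 mm
Layer 930–790 hPa: Δp = 140 hPa = 14000 Pa, q̄ = 0.0072 kg/kg → 0.0072 × 14000 / 9.8 = 10.29 mm
Layer 790–410 hPa: Δp = 380 hPa = 38000 Pa, q̄ = 0.0018 kg/kg → 0.0018 × 38000 / 9.8 = 6.98 mm
Layer 410–300 hPa: Δp = 110 hPa = 11000 Pa, q̄ = 0.0017 kg/kg → 0.0017 × 11000 / 9.8 = 1.91 mm
PW = 10.16 + 10.29 + 6.98 + 1.91 = 29.34 ≈ 29.3 mm.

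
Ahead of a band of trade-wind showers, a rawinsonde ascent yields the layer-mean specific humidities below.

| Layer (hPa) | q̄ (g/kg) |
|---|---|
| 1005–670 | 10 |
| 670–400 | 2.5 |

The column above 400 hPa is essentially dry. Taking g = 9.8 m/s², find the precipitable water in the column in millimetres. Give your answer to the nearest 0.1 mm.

PW ≈ 41.1 mm

Precipitable water is the column-integrated vapour mass per unit area: PW = (1/g) Σ q̄ Δp, with q in kg/kg and Δp in Pa (1 kg/m² of water = 1 mm).
Layer 1005–670 hPa: Δp = 335 hPa = 33500 Pa, q̄ = 0.01 kg/kg → 0.01 × 33500 / 9.8 = 34.18 mm
Layer 670–400 hPa: Δp = 270 hPa = 27000 Pa, q̄ = 0.0025 kg/kg → 0.0025 × 27000 / 9.8 = 6.89 mm
PW = 34.18 + 6.89 = 41.07 ≈ 41.1 mm.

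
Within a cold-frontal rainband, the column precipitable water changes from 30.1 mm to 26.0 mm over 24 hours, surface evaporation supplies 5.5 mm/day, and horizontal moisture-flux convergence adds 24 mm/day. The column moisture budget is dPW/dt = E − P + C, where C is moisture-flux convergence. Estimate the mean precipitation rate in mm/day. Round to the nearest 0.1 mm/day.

dPW/dt = (26.0 − 30.1) mm / (24/24 day) = -4.100 mm/day.
P = E + C − dPW/dt = 5.5 + (24) − (-4.100) = 33.6 mm/day.

P ≈ 33.6 mm/day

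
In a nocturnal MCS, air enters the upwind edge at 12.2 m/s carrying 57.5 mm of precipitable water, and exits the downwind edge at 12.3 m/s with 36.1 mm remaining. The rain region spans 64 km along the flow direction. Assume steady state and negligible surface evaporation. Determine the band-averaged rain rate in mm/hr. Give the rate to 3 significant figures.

R ≈ 14.5 mm/hr

Column moisture flux per unit crosswind length is F = V × PW.
Inflow: F_in = 12.2 × 57.5 = 701.5 mm·m/s
Outflow: F_out = 12.3 × 36.1 = 444.03 mm·m/s
Steady-state rate R = (F_in − F_out)/L = (701.5 − 444.03) / 64000 m = 4.023e-03 mm/s.
R = 4.023e-03 × 3600 = 14.5 mm/hr.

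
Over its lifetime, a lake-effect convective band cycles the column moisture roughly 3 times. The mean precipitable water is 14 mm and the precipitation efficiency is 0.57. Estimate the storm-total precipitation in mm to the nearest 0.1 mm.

precipitation ≈ 23.9 mm

Each cycle deposits ε × PW = 0.57 × 14 = 7.98 mm.
Over 3 cycles: 3 × 7.98 = 23.9 mm.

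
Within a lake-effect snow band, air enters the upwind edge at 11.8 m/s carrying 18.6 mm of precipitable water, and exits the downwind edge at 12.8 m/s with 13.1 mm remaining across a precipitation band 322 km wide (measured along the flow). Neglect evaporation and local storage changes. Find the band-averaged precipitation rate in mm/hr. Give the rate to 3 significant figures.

R ≈ 0.579 mm/hr

Column moisture flux per unit crosswind length is F = V × PW.
Inflow: F_in = 11.8 × 18.6 = 219.48 mm·m/s
Outflow: F_out = 12.8 × 13.1 = 167.68 mm·m/s
Steady-state rate R = (F_in − F_out)/L = (219.48 − 167.68) / 322000 m = 1.609e-04 mm/s.
R = 1.609e-04 × 3600 = 0.579 mm/hr.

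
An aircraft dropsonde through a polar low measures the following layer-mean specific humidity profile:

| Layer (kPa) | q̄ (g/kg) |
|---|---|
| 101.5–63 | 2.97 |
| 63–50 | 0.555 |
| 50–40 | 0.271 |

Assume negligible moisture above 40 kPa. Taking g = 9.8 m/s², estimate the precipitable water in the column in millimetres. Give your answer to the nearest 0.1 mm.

Precipitable water is the column-integrated vapour mass per unit area: PW = (1/g) Σ q̄ Δp, with q in kg/kg and Δp in Pa (1 kg/m² of water = 1 mm).
Layer 101.5–63 kPa: Δp = 385 hPa = 38500 Pa, q̄ = 0.00297 kg/kg → 0.00297 × 38500 / 9.8 = 11.67 mm
Layer 63–50 kPa: Δp = 130 hPa = 13000 Pa, q̄ = 0.000555 kg/kg → 0.000555 × 13000 / 9.8 = 0.74 mm
Layer 50–40 kPa: Δp = 100 hPa = 10000 Pa, q̄ = 0.000271 kg/kg → 0.000271 × 10000 / 9.8 = 0.28 mm
PW = 11.67 + 0.74 + 0.28 = 12.69 ≈ 12.7 mm.

PW ≈ 12.7 mm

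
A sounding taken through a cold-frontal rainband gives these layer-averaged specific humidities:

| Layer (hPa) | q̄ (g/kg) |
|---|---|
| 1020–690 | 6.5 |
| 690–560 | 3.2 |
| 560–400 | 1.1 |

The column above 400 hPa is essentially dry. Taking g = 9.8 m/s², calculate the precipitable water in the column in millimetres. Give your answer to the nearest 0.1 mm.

PW ≈ 27.9 mm

Precipitable water is the column-integrated vapour mass per unit area: PW = (1/g) Σ q̄ Δp, with q in kg/kg and Δp in Pa (1 kg/m² of water = 1 mm).
Layer 1020–690 hPa: Δp = 330 hPa = 33000 Pa, q̄ = 0.0065 kg/kg → 0.0065 × 33000 / 9.8 = 21.89 mm
Layer 690–560 hPa: Δp = 130 hPa = 13000 Pa, q̄ = 0.0032 kg/kg → 0.0032 × 13000 / 9.8 = 4.24 mm
Layer 560–400 hPa: Δp = 160 hPa = 16000 Pa, q̄ = 0.0011 kg/kg → 0.0011 × 16000 / 9.8 = 1.80 mm
PW = 21.89 + 4.24 + 1.80 = 27.93 ≈ 27.9 mm.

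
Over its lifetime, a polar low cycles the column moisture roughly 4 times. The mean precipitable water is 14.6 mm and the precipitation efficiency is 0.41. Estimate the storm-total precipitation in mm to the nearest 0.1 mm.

precipitation ≈ 23.9 mm

Each cycle deposits ε × PW = 0.41 × 14.6 = 5.986 mm.
Over 4 cycles: 4 × 5.986 = 23.9 mm.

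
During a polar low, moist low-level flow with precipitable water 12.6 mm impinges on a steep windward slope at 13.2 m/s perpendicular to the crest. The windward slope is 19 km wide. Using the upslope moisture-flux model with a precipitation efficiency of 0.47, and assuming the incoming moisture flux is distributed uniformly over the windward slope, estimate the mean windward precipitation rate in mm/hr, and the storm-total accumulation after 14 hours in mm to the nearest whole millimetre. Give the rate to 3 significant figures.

R ≈ 14.8 mm/hr; total ≈ 207 mm

Incoming column moisture flux per unit ridge length: F = V × PW = 13.2 × 12.6 = 166.32 mm·m/s.
Spread over the 19 km slope with efficiency ε = 0.47: R = ε·F/W = 0.47 × 166.32 / 19000 m = 4.114e-03 mm/s.
R = 4.114e-03 × 3600 = 14.8 mm/hr.
Over 14 h: total = 14.8 × 14 = 207.2 ≈ 207 mm.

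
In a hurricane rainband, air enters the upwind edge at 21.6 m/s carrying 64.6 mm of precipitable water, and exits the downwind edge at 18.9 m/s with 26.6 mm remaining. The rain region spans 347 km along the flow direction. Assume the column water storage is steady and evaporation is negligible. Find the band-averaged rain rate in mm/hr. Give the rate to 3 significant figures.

Column moisture flux per unit crosswind length is F = V × PW.
Inflow: F_in = 21.6 × 64.6 = 1395.36 mm·m/s
Outflow: F_out = 18.9 × 26.6 = 502.74 mm·m/s
Steady-state rate R = (F_in − F_out)/L = (1395.36 − 502.74) / 347000 m = 2.572e-03 mm/s.
R = 2.572e-03 × 3600 = 9.26 mm/hr.

R ≈ 9.26 mm/hr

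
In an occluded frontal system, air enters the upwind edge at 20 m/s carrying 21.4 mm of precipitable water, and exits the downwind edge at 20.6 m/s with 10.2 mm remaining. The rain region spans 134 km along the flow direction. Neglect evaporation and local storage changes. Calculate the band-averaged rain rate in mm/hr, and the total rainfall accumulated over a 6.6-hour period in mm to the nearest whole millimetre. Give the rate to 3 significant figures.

R ≈ 5.85 mm/hr; total ≈ 39 mm

Column moisture flux per unit crosswind length is F = V × PW.
Inflow: F_in = 20 × 21.4 = 428 mm·m/s
Outflow: F_out = 20.6 × 10.2 = 210.12 mm·m/s
Steady-state rate R = (F_in − F_out)/L = (428 − 210.12) / 134000 m = 1.626e-03 mm/s.
R = 1.626e-03 × 3600 = 5.85 mm/hr.
Over 6.6 h: total = 5.85 × 6.6 = 38.61 ≈ 39 mm.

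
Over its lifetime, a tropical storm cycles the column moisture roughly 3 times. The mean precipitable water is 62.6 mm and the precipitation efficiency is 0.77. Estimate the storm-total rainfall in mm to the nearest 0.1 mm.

rainfall ≈ 144.6 mm

Each cycle deposits ε × PW = 0.77 × 62.6 = 48.202 mm.
Over 3 cycles: 3 × 48.202 = 144.6 mm.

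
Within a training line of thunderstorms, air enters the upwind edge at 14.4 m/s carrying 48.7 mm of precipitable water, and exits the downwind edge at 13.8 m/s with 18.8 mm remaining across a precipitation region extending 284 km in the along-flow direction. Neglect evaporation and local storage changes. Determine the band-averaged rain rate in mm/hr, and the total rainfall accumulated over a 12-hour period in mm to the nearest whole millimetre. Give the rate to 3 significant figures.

R ≈ 5.60 mm/hr; total ≈ 67 mm

Column moisture flux per unit crosswind length is F = V × PW.
Inflow: F_in = 14.4 × 48.7 = 701.28 mm·m/s
Outflow: F_out = 13.8 × 18.8 = 259.44 mm·m/s
Steady-state rate R = (F_in − F_out)/L = (701.28 − 259.44) / 284000 m = 1.556e-03 mm/s.
R = 1.556e-03 × 3600 = 5.60 mm/hr.
Over 12 h: total = 5.60 × 12 = 67.2 ≈ 67 mm.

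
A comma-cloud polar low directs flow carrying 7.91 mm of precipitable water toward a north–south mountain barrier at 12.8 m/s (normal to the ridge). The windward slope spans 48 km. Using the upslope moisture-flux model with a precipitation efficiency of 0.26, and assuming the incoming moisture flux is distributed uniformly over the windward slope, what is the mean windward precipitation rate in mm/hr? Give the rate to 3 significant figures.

R ≈ 1.97 mm/hr

Incoming column moisture flux per unit ridge length: F = V × PW = 12.8 × 7.91 = 101.248 mm·m/s.
Spread over the 48 km slope with efficiency ε = 0.26: R = ε·F/W = 0.26 × 101.248 / 48000 m = 5.484e-04 mm/s.
R = 5.484e-04 × 3600 = 1.97 mm/hr.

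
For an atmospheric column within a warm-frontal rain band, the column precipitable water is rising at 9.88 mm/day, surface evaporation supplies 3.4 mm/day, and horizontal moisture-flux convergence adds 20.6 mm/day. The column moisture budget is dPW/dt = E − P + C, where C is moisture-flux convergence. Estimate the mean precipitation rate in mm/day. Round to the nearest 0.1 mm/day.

P ≈ 14.1 mm/day

dPW/dt = +9.88 mm/day.
P = E + C − dPW/dt = 3.4 + (20.6) − (+9.88) = 14.1 mm/day.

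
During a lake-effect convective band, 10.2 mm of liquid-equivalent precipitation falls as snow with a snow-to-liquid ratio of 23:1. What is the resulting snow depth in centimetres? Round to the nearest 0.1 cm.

Snow depth = liquid × ratio = 10.2 mm × 23 = 234.6 mm = 23.5 cm.

snow depth ≈ 23.5 cm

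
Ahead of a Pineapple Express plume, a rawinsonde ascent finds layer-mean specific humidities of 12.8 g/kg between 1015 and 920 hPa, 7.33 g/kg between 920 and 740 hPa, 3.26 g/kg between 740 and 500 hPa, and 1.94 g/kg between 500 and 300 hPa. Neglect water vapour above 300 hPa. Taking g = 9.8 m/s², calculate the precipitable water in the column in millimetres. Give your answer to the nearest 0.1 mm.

PW ≈ 37.8 mm

Precipitable water is the column-integrated vapour mass per unit area: PW = (1/g) Σ q̄ Δp, with q in kg/kg and Δp in Pa (1 kg/m² of water = 1 mm).
Layer 1015–920 hPa: Δp = 95 hPa = 9500 Pa, q̄ = 0.0128 kg/kg → 0.0128 × 9500 / 9.8 = 12.41 mm
Layer 920–740 hPa: Δp = 180 hPa = 18000 Pa, q̄ = 0.00733 kg/kg → 0.00733 × 18000 / 9.8 = 13.46 mm
Layer 740–500 hPa: Δp = 240 hPa = 24000 Pa, q̄ = 0.00326 kg/kg → 0.00326 × 24000 / 9.8 = 7.98 mm
Layer 500–300 hPa: Δp = 200 hPa = 20000 Pa, q̄ = 0.00194 kg/kg → 0.00194 × 20000 / 9.8 = 3.96 mm
PW = 12.41 + 13.46 + 7.98 + 3.96 = 37.81 ≈ 37.8 mm.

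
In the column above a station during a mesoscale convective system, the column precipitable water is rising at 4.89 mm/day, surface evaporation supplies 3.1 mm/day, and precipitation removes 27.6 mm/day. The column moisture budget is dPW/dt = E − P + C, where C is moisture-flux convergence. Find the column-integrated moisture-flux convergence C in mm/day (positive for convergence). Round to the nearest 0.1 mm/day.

C ≈ 29.4 mm/day

dPW/dt = +4.89 mm/day.
C = dPW/dt − E + P = (+4.89) − 3.1 + 27.6 = 29.4 mm/day.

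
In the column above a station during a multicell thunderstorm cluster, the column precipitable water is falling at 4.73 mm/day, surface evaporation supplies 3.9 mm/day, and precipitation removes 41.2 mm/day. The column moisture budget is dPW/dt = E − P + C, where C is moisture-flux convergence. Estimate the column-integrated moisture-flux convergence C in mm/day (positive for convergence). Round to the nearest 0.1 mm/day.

dPW/dt = -4.73 mm/day.
C = dPW/dt − E + P = (-4.73) − 3.9 + 41.2 = 32.6 mm/day.

C ≈ 32.6 mm/day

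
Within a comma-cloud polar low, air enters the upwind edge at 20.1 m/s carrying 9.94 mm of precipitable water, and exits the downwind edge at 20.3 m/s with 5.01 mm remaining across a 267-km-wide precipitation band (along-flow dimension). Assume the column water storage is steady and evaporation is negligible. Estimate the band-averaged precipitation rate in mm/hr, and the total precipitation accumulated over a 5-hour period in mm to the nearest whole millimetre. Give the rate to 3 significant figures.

R ≈ 1.32 mm/hr; total ≈ 7 mm

Column moisture flux per unit crosswind length is F = V × PW.
Inflow: F_in = 20.1 × 9.94 = 199.794 mm·m/s
Outflow: F_out = 20.3 × 5.01 = 101.703 mm·m/s
Steady-state rate R = (F_in − F_out)/L = (199.794 − 101.703) / 267000 m = 3.674e-04 mm/s.
R = 3.674e-04 × 3600 = 1.32 mm/hr.
Over 5 h: total = 1.32 × 5 = 6.6 ≈ 7 mm.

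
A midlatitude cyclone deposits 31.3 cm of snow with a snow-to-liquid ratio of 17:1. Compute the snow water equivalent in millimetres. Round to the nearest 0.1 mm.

SWE ≈ 18.4 mm

SWE = snow depth / ratio = 31.3 cm / 17 = 1.841 cm = 18.4 mm.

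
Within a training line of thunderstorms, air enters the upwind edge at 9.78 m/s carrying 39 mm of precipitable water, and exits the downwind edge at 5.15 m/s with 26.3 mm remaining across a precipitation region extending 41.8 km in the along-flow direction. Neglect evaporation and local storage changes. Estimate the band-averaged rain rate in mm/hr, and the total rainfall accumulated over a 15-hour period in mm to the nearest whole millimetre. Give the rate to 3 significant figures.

R ≈ 21.2 mm/hr; total ≈ 318 mm

Column moisture flux per unit crosswind length is F = V × PW.
Inflow: F_in = 9.78 × 39 = 381.42 mm·m/s
Outflow: F_out = 5.15 × 26.3 = 135.445 mm·m/s
Steady-state rate R = (F_in − F_out)/L = (381.42 − 135.445) / 41800 m = 5.885e-03 mm/s.
R = 5.885e-03 × 3600 = 21.2 mm/hr.
Over 15 h: total = 21.2 × 15 = 318 mm.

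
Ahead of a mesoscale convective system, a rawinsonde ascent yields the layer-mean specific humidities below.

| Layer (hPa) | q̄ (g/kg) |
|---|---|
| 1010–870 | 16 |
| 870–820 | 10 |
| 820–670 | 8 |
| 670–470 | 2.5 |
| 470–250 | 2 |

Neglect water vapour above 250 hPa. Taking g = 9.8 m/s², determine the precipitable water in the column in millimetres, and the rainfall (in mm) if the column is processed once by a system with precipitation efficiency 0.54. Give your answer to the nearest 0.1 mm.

Precipitable water is the column-integrated vapour mass per unit area: PW = (1/g) Σ q̄ Δp, with q in kg/kg and Δp in Pa (1 kg/m² of water = 1 mm).
Layer 1010–870 hPa: Δp = 140 hPa = 14000 Pa, q̄ = 0.016 kg/kg → 0.016 × 14000 / 9.8 = 22.86 mm
Layer 870–820 hPa: Δp = 50 hPa = 5000 Pa, q̄ = 0.01 kg/kg → 0.01 × 5000 / 9.8 = 5.10 mm
Layer 820–670 hPa: Δp = 150 hPa = 15000 Pa, q̄ = 0.008 kg/kg → 0.008 × 15000 / 9.8 = 12.24 mm
Layer 670–470 hPa: Δp = 200 hPa = 20000 Pa, q̄ = 0.0025 kg/kg → 0.0025 × 20000 / 9.8 = 5.10 mm
Layer 470–250 hPa: Δp = 220 hPa = 22000 Pa, q̄ = 0.002 kg/kg → 0.002 × 22000 / 9.8 = 4.49 mm
PW = 22.86 + 5.10 + 12.24 + 5.10 + 4.49 = 49.79 ≈ 49.8 mm.
Rainfall = ε × PW = 0.54 × 49.8 = 26.9 mm.

PW ≈ 49.8 mm; rainfall ≈ 26.9 mm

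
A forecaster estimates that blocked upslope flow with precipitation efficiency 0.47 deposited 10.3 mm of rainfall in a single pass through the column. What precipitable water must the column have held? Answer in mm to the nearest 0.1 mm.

PW ≈ 21.9 mm

PW = rainfall / ε = 10.3 / 0.47 = 21.9 mm.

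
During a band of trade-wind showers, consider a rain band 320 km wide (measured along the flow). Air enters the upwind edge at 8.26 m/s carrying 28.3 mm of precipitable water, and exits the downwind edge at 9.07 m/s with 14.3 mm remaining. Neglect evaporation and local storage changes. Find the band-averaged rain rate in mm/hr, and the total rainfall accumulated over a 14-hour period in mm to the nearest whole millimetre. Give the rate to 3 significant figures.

R ≈ 1.17 mm/hr; total ≈ 16 mm

Column moisture flux per unit crosswind length is F = V × PW.
Inflow: F_in = 8.26 × 28.3 = 233.758 mm·m/s
Outflow: F_out = 9.07 × 14.3 = 129.701 mm·m/s
Steady-state rate R = (F_in − F_out)/L = (233.758 − 129.701) / 320000 m = 3.252e-04 mm/s.
R = 3.252e-04 × 3600 = 1.17 mm/hr.
Over 14 h: total = 1.17 × 14 = 16.38 ≈ 16 mm.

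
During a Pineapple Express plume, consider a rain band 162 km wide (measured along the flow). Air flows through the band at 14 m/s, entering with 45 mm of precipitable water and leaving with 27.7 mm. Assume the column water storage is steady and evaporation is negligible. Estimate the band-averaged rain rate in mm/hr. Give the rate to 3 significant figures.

Column moisture flux per unit crosswind length is F = V × PW.
Inflow: F_in = 14 × 45 = 630 mm·m/s
Outflow: F_out = 14 × 27.7 = 387.8 mm·m/s
Steady-state rate R = (F_in − F_out)/L = (630 − 387.8) / 162000 m = 1.495e-03 mm/s.
R = 1.495e-03 × 3600 = 5.38 mm/hr.

R ≈ 5.38 mm/hr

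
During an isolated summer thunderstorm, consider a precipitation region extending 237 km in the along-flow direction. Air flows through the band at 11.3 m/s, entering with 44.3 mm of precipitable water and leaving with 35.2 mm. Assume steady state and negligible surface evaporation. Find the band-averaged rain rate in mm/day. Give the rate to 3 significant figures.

Column moisture flux per unit crosswind length is F = V × PW.
Inflow: F_in = 11.3 × 44.3 = 500.59 mm·m/s
Outflow: F_out = 11.3 × 35.2 = 397.76 mm·m/s
Steady-state rate R = (F_in − F_out)/L = (500.59 − 397.76) / 237000 m = 4.339e-04 mm/s.
R = 4.339e-04 × 3600 × 24 = 37.5 mm/day.

R ≈ 37.5 mm/day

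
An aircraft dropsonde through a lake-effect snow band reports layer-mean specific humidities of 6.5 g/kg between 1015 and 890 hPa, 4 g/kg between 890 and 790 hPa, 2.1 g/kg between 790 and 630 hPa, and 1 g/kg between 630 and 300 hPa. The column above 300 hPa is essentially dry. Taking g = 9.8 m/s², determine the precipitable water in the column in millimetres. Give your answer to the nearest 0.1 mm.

PW ≈ 19.2 mm

Precipitable water is the column-integrated vapour mass per unit area: PW = (1/g) Σ q̄ Δp, with q in kg/kg and Δp in Pa (1 kg/m² of water = 1 mm).
Layer 1015–890 hPa: Δp = 125 hPa = 12500 Pa, q̄ = 0.0065 kg/kg → 0.0065 × 12500 / 9.8 = 8.29 mm
Layer 890–790 hPa: Δp = 100 hPa = 10000 Pa, q̄ = 0.004 kg/kg → 0.004 × 10000 / 9.8 = 4.08 mm
Layer 790–630 hPa: Δp = 160 hPa = 16000 Pa, q̄ = 0.0021 kg/kg → 0.0021 × 16000 / 9.8 = 3.43 mm
Layer 630–300 hPa: Δp = 330 hPa = 33000 Pa, q̄ = 0.001 kg/kg → 0.001 × 33000 / 9.8 = 3.37 mm
PW = 8.29 + 4.08 + 3.43 + 3.37 = 19.17 ≈ 19.2 mm.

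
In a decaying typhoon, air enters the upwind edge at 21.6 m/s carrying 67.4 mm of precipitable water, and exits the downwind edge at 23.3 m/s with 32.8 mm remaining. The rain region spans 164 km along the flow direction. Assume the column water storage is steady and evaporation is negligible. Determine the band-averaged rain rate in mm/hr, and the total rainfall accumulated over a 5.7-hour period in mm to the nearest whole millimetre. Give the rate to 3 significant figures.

Column moisture flux per unit crosswind length is F = V × PW.
Inflow: F_in = 21.6 × 67.4 = 1455.84 mm·m/s
Outflow: F_out = 23.3 × 32.8 = 764.24 mm·m/s
Steady-state rate R = (F_in − F_out)/L = (1455.84 − 764.24) / 164000 m = 4.217e-03 mm/s.
R = 4.217e-03 × 3600 = 15.2 mm/hr.
Over 5.7 h: total = 15.2 × 5.7 = 86.64 ≈ 87 mm.

R ≈ 15.2 mm/hr; total ≈ 87 mm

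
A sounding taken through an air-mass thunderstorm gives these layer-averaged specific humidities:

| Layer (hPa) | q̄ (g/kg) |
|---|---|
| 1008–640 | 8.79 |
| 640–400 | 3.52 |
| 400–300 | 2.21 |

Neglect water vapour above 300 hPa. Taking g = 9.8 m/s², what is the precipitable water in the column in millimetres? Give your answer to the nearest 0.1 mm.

PW ≈ 43.9 mm

Precipitable water is the column-integrated vapour mass per unit area: PW = (1/g) Σ q̄ Δp, with q in kg/kg and Δp in Pa (1 kg/m² of water = 1 mm).
Layer 1008–640 hPa: Δp = 368 hPa = 36800 Pa, q̄ = 0.00879 kg/kg → 0.00879 × 36800 / 9.8 = 33.01 mm
Layer 640–400 hPa: Δp = 240 hPa = 24000 Pa, q̄ = 0.00352 kg/kg → 0.00352 × 24000 / 9.8 = 8.62 mm
Layer 400–300 hPa: Δp = 100 hPa = 10000 Pa, q̄ = 0.00221 kg/kg → 0.00221 × 10000 / 9.8 = 2.26 mm
PW = 33.01 + 8.62 + 2.26 = 43.89 ≈ 43.9 mm.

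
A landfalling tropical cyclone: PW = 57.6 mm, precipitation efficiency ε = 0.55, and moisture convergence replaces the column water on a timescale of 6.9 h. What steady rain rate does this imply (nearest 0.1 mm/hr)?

Each overturning extracts ε × PW = 0.55 × 57.6 = 31.68 mm.
Rate = ε·PW / τ = 31.68 / 6.9 h = 4.6 mm/hr.

R ≈ 4.6 mm/hr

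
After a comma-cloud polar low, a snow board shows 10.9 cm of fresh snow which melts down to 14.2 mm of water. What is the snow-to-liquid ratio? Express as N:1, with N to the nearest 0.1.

Ratio = snow depth / SWE = 109 mm / 14.2 mm = 7.7, i.e. 7.7:1.

ratio ≈ 7.7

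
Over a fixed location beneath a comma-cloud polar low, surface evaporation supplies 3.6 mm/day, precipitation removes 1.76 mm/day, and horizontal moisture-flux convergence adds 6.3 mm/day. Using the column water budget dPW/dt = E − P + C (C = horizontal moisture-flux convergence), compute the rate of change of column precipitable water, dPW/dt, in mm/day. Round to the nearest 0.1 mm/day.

dPW/dt ≈ 8.1 mm/day

dPW/dt = E − P + C = 3.6 − 1.76 + (6.3) = 8.1 mm/day.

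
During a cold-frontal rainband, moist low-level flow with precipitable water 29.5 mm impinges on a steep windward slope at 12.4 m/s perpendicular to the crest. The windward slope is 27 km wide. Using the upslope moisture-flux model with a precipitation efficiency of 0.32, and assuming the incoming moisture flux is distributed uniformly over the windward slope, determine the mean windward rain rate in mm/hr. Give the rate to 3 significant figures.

R ≈ 15.6 mm/hr

Incoming column moisture flux per unit ridge length: F = V × PW = 12.4 × 29.5 = 365.8 mm·m/s.
Spread over the 27 km slope with efficiency ε = 0.32: R = ε·F/W = 0.32 × 365.8 / 27000 m = 4.335e-03 mm/s.
R = 4.335e-03 × 3600 = 15.6 mm/hr.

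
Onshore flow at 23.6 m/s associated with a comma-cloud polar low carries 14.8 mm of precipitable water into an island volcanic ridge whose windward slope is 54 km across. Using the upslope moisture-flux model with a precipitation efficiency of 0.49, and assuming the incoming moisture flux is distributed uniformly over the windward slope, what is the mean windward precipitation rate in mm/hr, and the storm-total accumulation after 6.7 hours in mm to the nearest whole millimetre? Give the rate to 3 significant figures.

R ≈ 11.4 mm/hr; total ≈ 76 mm

Incoming column moisture flux per unit ridge length: F = V × PW = 23.6 × 14.8 = 349.28 mm·m/s.
Spread over the 54 km slope with efficiency ε = 0.49: R = ε·F/W = 0.49 × 349.28 / 54000 m = 3.169e-03 mm/s.
R = 3.169e-03 × 3600 = 11.4 mm/hr.
Over 6.7 h: total = 11.4 × 6.7 = 76.38 ≈ 76 mm.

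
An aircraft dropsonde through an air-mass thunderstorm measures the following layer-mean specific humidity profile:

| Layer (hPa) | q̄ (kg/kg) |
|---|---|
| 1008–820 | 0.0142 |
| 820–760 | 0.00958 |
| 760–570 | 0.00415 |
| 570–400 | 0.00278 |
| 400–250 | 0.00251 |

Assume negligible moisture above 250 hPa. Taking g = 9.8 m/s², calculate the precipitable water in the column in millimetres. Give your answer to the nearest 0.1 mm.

Precipitable water is the column-integrated vapour mass per unit area: PW = (1/g) Σ q̄ Δp, with q in kg/kg and Δp in Pa (1 kg/m² of water = 1 mm).
Layer 1008–820 hPa: Δp = 188 hPa = 18800 Pa, q̄ = 0.0142 kg/kg → 0.0142 × 18800 / 9.8 = 27.24 mm
Layer 820–760 hPa: Δp = 60 hPa = 6000 Pa, q̄ = 0.00958 kg/kg → 0.00958 × 6000 / 9.8 = 5.87 mm
Layer 760–570 hPa: Δp = 190 hPa = 19000 Pa, q̄ = 0.00415 kg/kg → 0.00415 × 19000 / 9.8 = 8.05 mm
Layer 570–400 hPa: Δp = 170 hPa = 17000 Pa, q̄ = 0.00278 kg/kg → 0.00278 × 17000 / 9.8 = 4.82 mm
Layer 400–250 hPa: Δp = 150 hPa = 15000 Pa, q̄ = 0.00251 kg/kg → 0.00251 × 15000 / 9.8 = 3.84 mm
PW = 27.24 + 5.87 + 8.05 + 4.82 + 3.84 = 49.82 ≈ 49.8 mm.

PW ≈ 49.8 mm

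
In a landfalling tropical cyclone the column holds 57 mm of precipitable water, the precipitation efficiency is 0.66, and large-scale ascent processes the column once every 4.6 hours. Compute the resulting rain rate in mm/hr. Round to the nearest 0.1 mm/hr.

Each overturning extracts ε × PW = 0.66 × 57 = 37.62 mm.
Rate = ε·PW / τ = 37.62 / 4.6 h = 8.2 mm/hr.

R ≈ 8.2 mm/hr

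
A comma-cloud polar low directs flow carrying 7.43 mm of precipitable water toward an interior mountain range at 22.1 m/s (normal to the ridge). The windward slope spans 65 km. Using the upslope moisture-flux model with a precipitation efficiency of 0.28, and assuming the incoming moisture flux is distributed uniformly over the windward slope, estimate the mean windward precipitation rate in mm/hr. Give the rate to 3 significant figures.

R ≈ 2.55 mm/hr

Incoming column moisture flux per unit ridge length: F = V × PW = 22.1 × 7.43 = 164.203 mm·m/s.
Spread over the 65 km slope with efficiency ε = 0.28: R = ε·F/W = 0.28 × 164.203 / 65000 m = 7.073e-04 mm/s.
R = 7.073e-04 × 3600 = 2.55 mm/hr.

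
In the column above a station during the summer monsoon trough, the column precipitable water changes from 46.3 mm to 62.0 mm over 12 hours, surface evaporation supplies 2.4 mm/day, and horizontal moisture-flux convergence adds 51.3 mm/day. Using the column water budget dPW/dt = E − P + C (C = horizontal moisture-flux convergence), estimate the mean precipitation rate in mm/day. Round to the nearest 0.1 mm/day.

P ≈ 22.3 mm/day

dPW/dt = (62.0 − 46.3) mm / (12/24 day) = +31.400 mm/day.
P = E + C − dPW/dt = 2.4 + (51.3) − (+31.400) = 22.3 mm/day.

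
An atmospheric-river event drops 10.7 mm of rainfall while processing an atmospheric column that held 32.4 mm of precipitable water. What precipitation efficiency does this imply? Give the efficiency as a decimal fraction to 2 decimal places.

ε = rainfall / PW = 10.7 / 32.4 = 0.33.

ε ≈ 0.33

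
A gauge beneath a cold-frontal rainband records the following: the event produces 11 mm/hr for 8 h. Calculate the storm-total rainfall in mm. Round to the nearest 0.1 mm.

total ≈ 88.0 mm

Total = Σ Rᵢ Δtᵢ = 11 × 8
      = 88 = 88.0 mm.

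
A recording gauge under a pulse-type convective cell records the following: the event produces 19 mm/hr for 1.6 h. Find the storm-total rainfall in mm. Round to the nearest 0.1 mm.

Total = Σ Rᵢ Δtᵢ = 19 × 1.6
      = 30.4 = 30.4 mm.

total ≈ 30.4 mm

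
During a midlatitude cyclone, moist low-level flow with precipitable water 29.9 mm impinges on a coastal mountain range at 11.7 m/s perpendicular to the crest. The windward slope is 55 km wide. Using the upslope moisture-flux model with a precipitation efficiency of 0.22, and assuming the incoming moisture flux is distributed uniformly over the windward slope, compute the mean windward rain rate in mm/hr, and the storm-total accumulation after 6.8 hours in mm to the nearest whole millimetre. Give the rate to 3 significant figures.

Incoming column moisture flux per unit ridge length: F = V × PW = 11.7 × 29.9 = 349.83 mm·m/s.
Spread over the 55 km slope with efficiency ε = 0.22: R = ε·F/W = 0.22 × 349.83 / 55000 m = 1.399e-03 mm/s.
R = 1.399e-03 × 3600 = 5.04 mm/hr.
Over 6.8 h: total = 5.04 × 6.8 = 34.272 ≈ 34 mm.

R ≈ 5.04 mm/hr; total ≈ 34 mm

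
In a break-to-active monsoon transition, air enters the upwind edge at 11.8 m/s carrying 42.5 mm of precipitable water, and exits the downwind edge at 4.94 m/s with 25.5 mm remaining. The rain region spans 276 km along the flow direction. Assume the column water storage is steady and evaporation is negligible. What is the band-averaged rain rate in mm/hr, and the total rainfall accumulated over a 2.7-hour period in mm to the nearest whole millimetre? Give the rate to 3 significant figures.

Column moisture flux per unit crosswind length is F = V × PW.
Inflow: F_in = 11.8 × 42.5 = 501.5 mm·m/s
Outflow: F_out = 4.94 × 25.5 = 125.97 mm·m/s
Steady-state rate R = (F_in − F_out)/L = (501.5 − 125.97) / 276000 m = 1.361e-03 mm/s.
R = 1.361e-03 × 3600 = 4.90 mm/hr.
Over 2.7 h: total = 4.90 × 2.7 = 13.23 ≈ 13 mm.

R ≈ 4.90 mm/hr; total ≈ 13 mm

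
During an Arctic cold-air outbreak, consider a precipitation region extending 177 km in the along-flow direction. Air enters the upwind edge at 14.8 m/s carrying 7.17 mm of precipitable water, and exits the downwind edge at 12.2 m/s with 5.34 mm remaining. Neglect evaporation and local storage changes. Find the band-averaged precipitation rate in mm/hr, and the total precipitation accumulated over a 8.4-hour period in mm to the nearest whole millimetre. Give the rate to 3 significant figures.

R ≈ 0.833 mm/hr; total ≈ 7 mm

Column moisture flux per unit crosswind length is F = V × PW.
Inflow: F_in = 14.8 × 7.17 = 106.116 mm·m/s
Outflow: F_out = 12.2 × 5.34 = 65.148 mm·m/s
Steady-state rate R = (F_in − F_out)/L = (106.116 − 65.148) / 177000 m = 2.315e-04 mm/s.
R = 2.315e-04 × 3600 = 0.833 mm/hr.
Over 8.4 h: total = 0.833 × 8.4 = 6.9972 ≈ 7 mm.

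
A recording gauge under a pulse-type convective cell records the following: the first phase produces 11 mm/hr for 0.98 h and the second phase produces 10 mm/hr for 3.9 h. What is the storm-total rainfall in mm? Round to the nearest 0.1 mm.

Total = Σ Rᵢ Δtᵢ = 11 × 0.98 + 10 × 3.9
      = 10.78 + 39 = 49.8 mm.

total ≈ 49.8 mm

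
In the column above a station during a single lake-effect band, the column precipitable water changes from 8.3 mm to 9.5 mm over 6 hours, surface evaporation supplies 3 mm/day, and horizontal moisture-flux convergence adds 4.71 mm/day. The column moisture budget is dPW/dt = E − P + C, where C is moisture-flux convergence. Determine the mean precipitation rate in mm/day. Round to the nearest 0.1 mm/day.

P ≈ 2.9 mm/day

dPW/dt = (9.5 − 8.3) mm / (6/24 day) = +4.800 mm/day.
P = E + C − dPW/dt = 3 + (4.71) − (+4.800) = 2.9 mm/day.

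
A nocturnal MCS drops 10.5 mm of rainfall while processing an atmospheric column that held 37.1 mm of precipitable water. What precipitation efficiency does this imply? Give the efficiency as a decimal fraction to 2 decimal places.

ε ≈ 0.28

ε = rainfall / PW = 10.5 / 37.1 = 0.28.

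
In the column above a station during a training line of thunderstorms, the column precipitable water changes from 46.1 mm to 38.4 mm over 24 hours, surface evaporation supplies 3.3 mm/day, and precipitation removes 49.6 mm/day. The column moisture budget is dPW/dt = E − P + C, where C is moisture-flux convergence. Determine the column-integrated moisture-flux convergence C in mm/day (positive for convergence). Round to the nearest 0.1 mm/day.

dPW/dt = (38.4 − 46.1) mm / (24/24 day) = -7.700 mm/day.
C = dPW/dt − E + P = (-7.700) − 3.3 + 49.6 = 38.6 mm/day.

C ≈ 38.6 mm/day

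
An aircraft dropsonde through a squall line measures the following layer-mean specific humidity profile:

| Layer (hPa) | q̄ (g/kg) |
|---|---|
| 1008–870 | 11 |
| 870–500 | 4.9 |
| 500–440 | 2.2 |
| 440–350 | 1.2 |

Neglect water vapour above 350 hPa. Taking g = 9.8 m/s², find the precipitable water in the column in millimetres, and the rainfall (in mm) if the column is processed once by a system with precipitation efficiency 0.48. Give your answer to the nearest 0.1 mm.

PW ≈ 36.4 mm; rainfall ≈ 17.5 mm

Precipitable water is the column-integrated vapour mass per unit area: PW = (1/g) Σ q̄ Δp, with q in kg/kg and Δp in Pa (1 kg/m² of water = 1 mm).
Layer 1008–870 hPa: Δp = 138 hPa = 13800 Pa, q̄ = 0.011 kg/kg → 0.011 × 13800 / 9.8 = 15.49 mm
Layer 870–500 hPa: Δp = 370 hPa = 37000 Pa, q̄ = 0.0049 kg/kg → 0.0049 × 37000 / 9.8 = 18.50 mm
Layer 500–440 hPa: Δp = 60 hPa = 6000 Pa, q̄ = 0.0022 kg/kg → 0.0022 × 6000 / 9.8 = 1.35 mm
Layer 440–350 hPa: Δp = 90 hPa = 9000 Pa, q̄ = 0.0012 kg/kg → 0.0012 × 9000 / 9.8 = 1.10 mm
PW = 15.49 + 18.50 + 1.35 + 1.10 = 36.44 ≈ 36.4 mm.
Rainfall = ε × PW = 0.48 × 36.4 = 17.5 mm.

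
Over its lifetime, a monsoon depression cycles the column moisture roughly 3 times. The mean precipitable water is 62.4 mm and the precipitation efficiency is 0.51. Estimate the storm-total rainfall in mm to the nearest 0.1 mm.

Each cycle deposits ε × PW = 0.51 × 62.4 = 31.824 mm.
Over 3 cycles: 3 × 31.824 = 95.5 mm.

rainfall ≈ 95.5 mm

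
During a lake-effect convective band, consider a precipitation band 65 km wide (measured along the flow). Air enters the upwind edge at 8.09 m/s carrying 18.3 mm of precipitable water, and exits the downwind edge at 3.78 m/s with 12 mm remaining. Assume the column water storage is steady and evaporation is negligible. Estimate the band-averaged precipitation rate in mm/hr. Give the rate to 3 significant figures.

R ≈ 5.69 mm/hr

Column moisture flux per unit crosswind length is F = V × PW.
Inflow: F_in = 8.09 × 18.3 = 148.047 mm·m/s
Outflow: F_out = 3.78 × 12 = 45.36 mm·m/s
Steady-state rate R = (F_in − F_out)/L = (148.047 − 45.36) / 65000 m = 1.580e-03 mm/s.
R = 1.580e-03 × 3600 = 5.69 mm/hr.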